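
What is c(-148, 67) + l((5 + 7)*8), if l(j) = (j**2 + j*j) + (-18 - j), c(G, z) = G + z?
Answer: 18237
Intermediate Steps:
l(j) = -18 - j + 2*j**2 (l(j) = (j**2 + j**2) + (-18 - j) = 2*j**2 + (-18 - j) = -18 - j + 2*j**2)
c(-148, 67) + l((5 + 7)*8) = (-148 + 67) + (-18 - (5 + 7)*8 + 2*((5 + 7)*8)**2) = -81 + (-18 - 12*8 + 2*(12*8)**2) = -81 + (-18 - 1*96 + 2*96**2) = -81 + (-18 - 96 + 2*9216) = -81 + (-18 - 96 + 18432) = -81 + 18318 = 18237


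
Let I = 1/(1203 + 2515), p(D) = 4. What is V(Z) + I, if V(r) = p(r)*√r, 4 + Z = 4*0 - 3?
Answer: 1/3718 + 4*I*√7 ≈ 0.00026896 + 10.583*I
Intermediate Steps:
Z = -7 (Z = -4 + (4*0 - 3) = -4 + (0 - 3) = -4 - 3 = -7)
V(r) = 4*√r
I = 1/3718 ≈ 0.00026896
V(Z) + I = 4*√(-7) + 1/3718 = 4*(I*√7) + 1/3718 = 4*I*√7 + 1/3718 = 1/3718 + 4*I*√7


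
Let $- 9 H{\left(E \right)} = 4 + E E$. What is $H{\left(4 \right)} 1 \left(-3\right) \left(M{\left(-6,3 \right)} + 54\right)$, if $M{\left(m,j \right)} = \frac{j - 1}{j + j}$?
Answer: $\frac{3260}{9} \approx 362.22$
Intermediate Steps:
$M{\left(m,j \right)} = \frac{-1 + j}{2 j}$
$H{\left(E \right)} = - \frac{4}{9} - \frac{E^{2}}{9}$ ($H{\left(E \right)} = - \frac{4 + E E}{9} = - \frac{4 + E^{2}}{9} = - \frac{4}{9} - \frac{E^{2}}{9}$)
$H{\left(4 \right)} 1 \left(-3\right) \left(M{\left(-6,3 \right)} + 54\right) = \left(- \frac{4}{9} - \frac{4^{2}}{9}\right) 1 \left(-3\right) \left(\frac{-1 + 3}{2 \cdot 3} + 54\right) = \left(- \frac{4}{9} - \frac{16}{9}\right) 1 \left(-3\right) \left(\frac{1}{2} \cdot \frac{1}{3} \cdot 2 + 54\right) = \left(- \frac{4}{9} - \frac{16}{9}\right) 1 \left(-3\right) \left(\frac{1}{3} + 54\right) = \left(- \frac{20}{9}\right) 1 \left(-3\right) \frac{163}{3} = \left(- \frac{20}{9}\right) \left(-3\right) \frac{163}{3} = \frac{20}{3} \cdot \frac{163}{3} = \frac{3260}{9}$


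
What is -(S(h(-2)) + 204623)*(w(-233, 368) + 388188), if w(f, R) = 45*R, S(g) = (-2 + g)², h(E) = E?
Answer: -82827225972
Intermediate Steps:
-(S(h(-2)) + 204623)*(w(-233, 368) + 388188) = -((-2 - 2)² + 204623)*(45*368 + 388188) = -((-4)² + 204623)*(16560 + 388188) = -(16 + 204623)*404748 = -204639*404748 = -1*82827225972 = -82827225972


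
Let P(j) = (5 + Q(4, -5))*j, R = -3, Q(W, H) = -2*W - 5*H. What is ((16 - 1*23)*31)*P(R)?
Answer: 14322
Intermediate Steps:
Q(W, H) = -5*H - 2*W
P(j) = 22*j (P(j) = (5 + (-5*(-5) - 2*4))*j = (5 + (25 - 8))*j = (5 + 17)*j = 22*j)
((16 - 1*23)*31)*P(R) = ((16 - 1*23)*31)*(22*(-3)) = ((16 - 23)*31)*(-66) = -7*31*(-66) = -217*(-66) = 14322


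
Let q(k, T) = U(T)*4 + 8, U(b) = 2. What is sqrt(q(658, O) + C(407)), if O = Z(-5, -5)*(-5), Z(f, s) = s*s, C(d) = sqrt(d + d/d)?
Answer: sqrt(16 + 2*sqrt(102)) ≈ 6.0166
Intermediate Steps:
C(d) = sqrt(1 + d) (C(d) = sqrt(d + 1) = sqrt(1 + d))
Z(f, s) = s**2
O = -125 (O = (-5)**2*(-5) = 25*(-5) = -125)
q(k, T) = 16 (q(k, T) = 2*4 + 8 = 8 + 8 = 16)
sqrt(q(658, O) + C(407)) = sqrt(16 + sqrt(1 + 407)) = sqrt(16 + sqrt(408)) = sqrt(16 + 2*sqrt(102))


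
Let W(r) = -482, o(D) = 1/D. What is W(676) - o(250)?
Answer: -120501/250 ≈ -482.00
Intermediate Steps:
W(676) - o(250) = -482 - 1/250 = -120501/250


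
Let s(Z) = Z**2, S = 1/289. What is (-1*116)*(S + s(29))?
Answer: -28193800/289 ≈ -97556.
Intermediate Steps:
S = 1/289 ≈ 0.0034602
(-1*116)*(S + s(29)) = (-1*116)*(1/289 + 29**2) = -116*(1/289 + 841) = -116*243050/289 = -28193800/289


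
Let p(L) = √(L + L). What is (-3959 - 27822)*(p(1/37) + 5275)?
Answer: -167644775 - 31781*√74/37 ≈ -1.6765e+8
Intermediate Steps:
p(L) = √2*√L (p(L) = √(2*L) = √2*√L)
(-3959 - 27822)*(p(1/37) + 5275) = (-3959 - 27822)*(√2*√(1/37) + 5275) = -31781*(√2*√(1/37) + 5275) = -31781*(√2*(√37/37) + 5275) = -31781*(√74/37 + 5275) = -31781*(5275 + √74/37) = -167644775 - 31781*√74/37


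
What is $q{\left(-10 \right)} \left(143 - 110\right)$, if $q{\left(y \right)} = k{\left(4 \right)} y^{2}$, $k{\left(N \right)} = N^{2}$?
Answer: $52800$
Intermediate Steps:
$q{\left(y \right)} = 16 y^{2}$ ($q{\left(y \right)} = 4^{2} y^{2} = 16 y^{2}$)
$q{\left(-10 \right)} \left(143 - 110\right) = 16 \left(-10\right)^{2} \left(143 - 110\right) = 16 \cdot 100 \cdot 33 = 1600 \cdot 33 = 52800$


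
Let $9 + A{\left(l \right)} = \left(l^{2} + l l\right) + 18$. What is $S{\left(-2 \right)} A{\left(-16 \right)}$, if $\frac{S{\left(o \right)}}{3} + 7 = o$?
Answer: $-14067$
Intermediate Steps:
$A{\left(l \right)} = 9 + 2 l^{2}$ ($A{\left(l \right)} = -9 + \left(\left(l^{2} + l l\right) + 18\right) = -9 + \left(\left(l^{2} + l^{2}\right) + 18\right) = -9 + \left(2 l^{2} + 18\right) = -9 + \left(18 + 2 l^{2}\right) = 9 + 2 l^{2}$)
$S{\left(o \right)} = -21 + 3 o$
$S{\left(-2 \right)} A{\left(-16 \right)} = \left(-21 + 3 \left(-2\right)\right) \left(9 + 2 \left(-16\right)^{2}\right) = \left(-21 - 6\right) \left(9 + 2 \cdot 256\right) = - 27 \left(9 + 512\right) = \left(-27\right) 521 = -14067$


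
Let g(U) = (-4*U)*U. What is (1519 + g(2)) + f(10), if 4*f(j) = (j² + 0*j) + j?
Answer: 3061/2 ≈ 1530.5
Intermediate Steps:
f(j) = j/4 + j²/4 (f(j) = ((j² + 0*j) + j)/4 = ((j² + 0) + j)/4 = (j² + j)/4 = (j + j²)/4 = j/4 + j²/4)
g(U) = -4*U²
(1519 + g(2)) + f(10) = (1519 - 4*2²) + (¼)*10*(1 + 10) = (1519 - 4*4) + (¼)*10*11 = (1519 - 16) + 55/2 = 1503 + 55/2 = 3061/2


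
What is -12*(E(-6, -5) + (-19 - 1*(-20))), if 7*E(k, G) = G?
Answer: -24/7 ≈ -3.4286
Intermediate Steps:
E(k, G) = G/7
-12*(E(-6, -5) + (-19 - 1*(-20))) = -12*((⅐)*(-5) + (-19 - 1*(-20))) = -12*(-5/7 + (-19 + 20)) = -12*(-5/7 + 1) = -12*2/7 = -24/7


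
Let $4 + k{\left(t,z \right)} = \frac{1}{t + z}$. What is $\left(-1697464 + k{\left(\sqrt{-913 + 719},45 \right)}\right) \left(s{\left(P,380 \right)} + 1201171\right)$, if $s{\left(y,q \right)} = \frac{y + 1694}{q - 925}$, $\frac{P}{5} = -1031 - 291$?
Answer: $\frac{654643111 \left(- 1697468 \sqrt{194} + 76386059 i\right)}{545 \left(\sqrt{194} - 45 i\right)} \approx -2.039 \cdot 10^{12} - 7424.0 i$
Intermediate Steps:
$P = -6610$ ($P = 5 \left(-1031 - 291\right) = 5 \left(-1322\right) = -6610$)
$k{\left(t,z \right)} = -4 + \frac{1}{t + z}$
$s{\left(y,q \right)} = \frac{1694 + y}{-925 + q}$
$\left(-1697464 + k{\left(\sqrt{-913 + 719},45 \right)}\right) \left(s{\left(P,380 \right)} + 1201171\right) = \left(-1697464 + \frac{1 - 4 \sqrt{-913 + 719} - 180}{\sqrt{-913 + 719} + 45}\right) \left(\frac{1694 - 6610}{-925 + 380} + 1201171\right) = \left(-1697464 + \frac{1 - 4 \sqrt{-194} - 180}{\sqrt{-194} + 45}\right) \left(\frac{1}{-545} \left(-4916\right) + 1201171\right) = \left(-1697464 + \frac{1 - 4 i \sqrt{194} - 180}{i \sqrt{194} + 45}\right) \left(\left(- \frac{1}{545}\right) \left(-4916\right) + 1201171\right) = \left(-1697464 + \frac{1 - 4 i \sqrt{194} - 180}{45 + i \sqrt{194}}\right) \left(\frac{4916}{545} + 1201171\right) = \left(-1697464 + \frac{-179 - 4 i \sqrt{194}}{45 + i \sqrt{194}}\right) \frac{654643111}{545} = - \frac{1111233113770504}{545} + \frac{654643111 \left(-179 - 4 i \sqrt{194}\right)}{545 \left(45 + i \sqrt{194}\right)}$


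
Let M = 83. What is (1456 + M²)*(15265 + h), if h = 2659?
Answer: 149575780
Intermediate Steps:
(1456 + M²)*(15265 + h) = (1456 + 83²)*(15265 + 2659) = (1456 + 6889)*17924 = 8345*17924 = 149575780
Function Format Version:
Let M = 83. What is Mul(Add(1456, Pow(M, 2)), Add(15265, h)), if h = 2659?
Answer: 149575780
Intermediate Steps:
Mul(Add(1456, Pow(M, 2)), Add(15265, h)) = Mul(Add(1456, Pow(83, 2)), Add(15265, 2659)) = Mul(Add(1456, 6889), 17924) = Mul(8345, 17924) = 149575780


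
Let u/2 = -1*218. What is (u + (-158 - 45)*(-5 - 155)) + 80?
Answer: 32124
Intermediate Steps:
u = -436 (u = 2*(-1*218) = 2*(-218) = -436)
(u + (-158 - 45)*(-5 - 155)) + 80 = (-436 + (-158 - 45)*(-5 - 155)) + 80 = (-436 - 203*(-160)) + 80 = (-436 + 32480) + 80 = 32044 + 80 = 32124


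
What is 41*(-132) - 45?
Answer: -5457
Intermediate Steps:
41*(-132) - 45 = -5412 - 45 = -5457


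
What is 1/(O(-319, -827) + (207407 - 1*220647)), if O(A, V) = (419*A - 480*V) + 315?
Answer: 1/250374 ≈ 3.9940e-6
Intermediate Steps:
O(A, V) = 315 - 480*V + 419*A (O(A, V) = (-480*V + 419*A) + 315 = 315 - 480*V + 419*A)
1/(O(-319, -827) + (207407 - 1*220647)) = 1/((315 - 480*(-827) + 419*(-319)) + (207407 - 1*220647)) = 1/((315 + 396960 - 133661) + (207407 - 220647)) = 1/(263614 - 13240) = 1/250374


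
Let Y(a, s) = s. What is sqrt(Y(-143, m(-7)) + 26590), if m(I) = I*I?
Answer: sqrt(26639) ≈ 163.21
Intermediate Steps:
m(I) = I**2
sqrt(Y(-143, m(-7)) + 26590) = sqrt((-7)**2 + 26590) = sqrt(49 + 26590) = sqrt(26639)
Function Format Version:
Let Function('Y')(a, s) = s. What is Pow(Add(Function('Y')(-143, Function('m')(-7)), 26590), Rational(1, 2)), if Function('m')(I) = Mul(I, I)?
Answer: Pow(26639, Rational(1, 2)) ≈ 163.21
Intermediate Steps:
Function('m')(I) = Pow(I, 2)
Pow(Add(Function('Y')(-143, Function('m')(-7)), 26590), Rational(1, 2)) = Pow(Add(Pow(-7, 2), 26590), Rational(1, 2)) = Pow(Add(49, 26590), Rational(1, 2)) = Pow(26639, Rational(1, 2))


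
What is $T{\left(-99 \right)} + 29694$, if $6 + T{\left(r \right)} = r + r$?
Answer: $29490$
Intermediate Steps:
$T{\left(r \right)} = -6 + 2 r$ ($T{\left(r \right)} = -6 + \left(r + r\right) = -6 + 2 r$)
$T{\left(-99 \right)} + 29694 = \left(-6 + 2 \left(-99\right)\right) + 29694 = \left(-6 - 198\right) + 29694 = -204 + 29694 = 29490$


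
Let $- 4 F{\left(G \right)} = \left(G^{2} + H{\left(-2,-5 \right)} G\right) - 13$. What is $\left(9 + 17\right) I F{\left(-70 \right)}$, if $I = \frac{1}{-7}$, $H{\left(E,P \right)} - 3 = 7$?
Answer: $\frac{54431}{14} \approx 3887.9$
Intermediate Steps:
$H{\left(E,P \right)} = 10$ ($H{\left(E,P \right)} = 3 + 7 = 10$)
$I = - \frac{1}{7} \approx -0.14286$
$F{\left(G \right)} = \frac{13}{4} - \frac{5 G}{2} - \frac{G^{2}}{4}$ ($F{\left(G \right)} = - \frac{\left(G^{2} + 10 G\right) - 13}{4} = - \frac{-13 + G^{2} + 10 G}{4} = \frac{13}{4} - \frac{5 G}{2} - \frac{G^{2}}{4}$)
$\left(9 + 17\right) I F{\left(-70 \right)} = \left(9 + 17\right) \left(- \frac{1}{7}\right) \left(\frac{13}{4} - -175 - \frac{\left(-70\right)^{2}}{4}\right) = 26 \left(- \frac{1}{7}\right) \left(\frac{13}{4} + 175 - 1225\right) = - \frac{26 \left(\frac{13}{4} + 175 - 1225\right)}{7} = \left(- \frac{26}{7}\right) \left(- \frac{4187}{4}\right) = \frac{54431}{14}$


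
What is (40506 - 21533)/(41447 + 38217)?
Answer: 18973/79664 ≈ 0.23816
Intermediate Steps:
(40506 - 21533)/(41447 + 38217) = 18973/79664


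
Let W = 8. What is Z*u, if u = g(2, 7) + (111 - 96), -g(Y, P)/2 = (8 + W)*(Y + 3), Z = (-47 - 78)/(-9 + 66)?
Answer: 18125/57 ≈ 317.98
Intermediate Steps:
Z = -125/57 ≈ -2.1930
g(Y, P) = -96 - 32*Y (g(Y, P) = -2*(8 + 8)*(Y + 3) = -32*(3 + Y) = -2*(48 + 16*Y) = -96 - 32*Y)
u = -145 (u = (-96 - 32*2) + (111 - 96) = (-96 - 64) + 15 = -160 + 15 = -145)
Z*u = -125/57*(-145) = 18125/57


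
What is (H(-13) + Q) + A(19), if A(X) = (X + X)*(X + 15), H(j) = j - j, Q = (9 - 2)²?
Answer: 1341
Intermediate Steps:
Q = 49 (Q = 7² = 49)
H(j) = 0
A(X) = 2*X*(15 + X) (A(X) = (2*X)*(15 + X) = 2*X*(15 + X))
(H(-13) + Q) + A(19) = (0 + 49) + 2*19*(15 + 19) = 49 + 2*19*34 = 49 + 1292 = 1341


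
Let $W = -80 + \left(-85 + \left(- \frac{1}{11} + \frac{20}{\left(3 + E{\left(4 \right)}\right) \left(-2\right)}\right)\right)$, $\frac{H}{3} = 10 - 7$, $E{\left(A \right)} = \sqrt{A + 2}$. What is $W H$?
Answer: $- \frac{17334}{11} + 30 \sqrt{6} \approx -1502.3$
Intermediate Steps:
$E{\left(A \right)} = \sqrt{2 + A}$
$H = 9$ ($H = 3 \left(10 - 7\right) = 3 \cdot 3 = 9$)
$W = - \frac{1816}{11} + \frac{20}{-6 - 2 \sqrt{6}}$ ($W = -80 - \left(\frac{936}{11} - - \frac{10}{3 + \sqrt{2 + 4}}\right) = -80 - \left(\frac{936}{11} - 20 \left(- \frac{1}{2 \left(3 + \sqrt{6}\right)}\right)\right) = -80 - \left(\frac{936}{11} - \frac{20}{-6 - 2 \sqrt{6}}\right) = - \frac{1816}{11} + \frac{20}{-6 - 2 \sqrt{6}} \approx -166.93$)
$W H = \left(- \frac{1926}{11} + \frac{10 \sqrt{6}}{3}\right) 9 = - \frac{17334}{11} + 30 \sqrt{6}$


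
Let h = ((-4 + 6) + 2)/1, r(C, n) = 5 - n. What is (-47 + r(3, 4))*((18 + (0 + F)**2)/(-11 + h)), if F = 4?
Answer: 1564/7 ≈ 223.43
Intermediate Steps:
h = 4 (h = (2 + 2)*1 = 4*1 = 4)
(-47 + r(3, 4))*((18 + (0 + F)**2)/(-11 + h)) = (-47 + (5 - 1*4))*((18 + (0 + 4)**2)/(-11 + 4)) = (-47 + (5 - 4))*((18 + 4**2)/(-7)) = (-47 + 1)*((18 + 16)*(-1/7)) = -1564*(-1)/7 = -46*(-34/7) = 1564/7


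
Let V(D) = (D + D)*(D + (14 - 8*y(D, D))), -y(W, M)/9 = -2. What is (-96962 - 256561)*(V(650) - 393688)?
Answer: -99803785176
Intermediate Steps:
y(W, M) = 18 (y(W, M) = -9*(-2) = 18)
V(D) = 2*D*(-130 + D) (V(D) = (D + D)*(D + (14 - 8*18)) = (2*D)*(D + (14 - 144)) = (2*D)*(D - 130) = (2*D)*(-130 + D) = 2*D*(-130 + D))
(-96962 - 256561)*(V(650) - 393688) = (-96962 - 256561)*(2*650*(-130 + 650) - 393688) = -353523*(2*650*520 - 393688) = -353523*(676000 - 393688) = -353523*282312 = -99803785176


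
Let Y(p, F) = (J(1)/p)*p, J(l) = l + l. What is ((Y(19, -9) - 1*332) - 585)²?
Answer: 837225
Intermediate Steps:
J(l) = 2*l
Y(p, F) = 2 (Y(p, F) = ((2*1)/p)*p = (2/p)*p = 2)
((Y(19, -9) - 1*332) - 585)² = ((2 - 1*332) - 585)² = ((2 - 332) - 585)² = (-330 - 585)² = (-915)² = 837225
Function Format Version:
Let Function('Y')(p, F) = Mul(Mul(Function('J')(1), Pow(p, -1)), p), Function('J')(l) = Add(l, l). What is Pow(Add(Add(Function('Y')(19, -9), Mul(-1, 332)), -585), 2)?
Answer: 837225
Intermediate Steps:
Function('J')(l) = Mul(2, l)
Function('Y')(p, F) = 2 (Function('Y')(p, F) = Mul(Mul(Mul(2, 1), Pow(p, -1)), p) = Mul(Mul(2, Pow(p, -1)), p) = 2)
Pow(Add(Add(Function('Y')(19, -9), Mul(-1, 332)), -585), 2) = Pow(Add(Add(2, Mul(-1, 332)), -585), 2) = Pow(Add(Add(2, -332), -585), 2) = Pow(Add(-330, -585), 2) = Pow(-915, 2) = 837225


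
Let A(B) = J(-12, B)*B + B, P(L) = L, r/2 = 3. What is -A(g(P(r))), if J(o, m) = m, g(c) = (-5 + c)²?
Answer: -2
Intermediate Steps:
r = 6 (r = 2*3 = 6)
A(B) = B + B² (A(B) = B*B + B = B² + B = B + B²)
-A(g(P(r))) = -(-5 + 6)²*(1 + (-5 + 6)²) = -1²*(1 + 1²) = -(1 + 1) = -2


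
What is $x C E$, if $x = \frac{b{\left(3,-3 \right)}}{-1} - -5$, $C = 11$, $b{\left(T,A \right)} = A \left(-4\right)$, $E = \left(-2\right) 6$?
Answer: $924$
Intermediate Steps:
$E = -12$
$b{\left(T,A \right)} = - 4 A$
$x = -7$ ($x = \frac{\left(-4\right) \left(-3\right)}{-1} - -5 = 12 \left(-1\right) + 5 = -12 + 5 = -7$)
$x C E = \left(-7\right) 11 \left(-12\right) = \left(-77\right) \left(-12\right) = 924$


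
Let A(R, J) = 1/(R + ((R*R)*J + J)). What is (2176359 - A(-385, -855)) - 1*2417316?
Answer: -30537351669554/126733615 ≈ -2.4096e+5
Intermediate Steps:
A(R, J) = 1/(J + R + J*R**2) (A(R, J) = 1/(R + (R**2*J + J)) = 1/(R + (J*R**2 + J)) = 1/(R + (J + J*R**2)) = 1/(J + R + J*R**2))
(2176359 - A(-385, -855)) - 1*2417316 = (2176359 - 1/(-855 - 385 - 855*(-385)**2)) - 1*2417316 = (2176359 - 1/(-855 - 385 - 855*148225)) - 2417316 = (2176359 - 1/(-855 - 385 - 126732375)) - 2417316 = (2176359 - 1/(-126733615)) - 2417316 = (2176359 - 1*(-1/126733615)) - 2417316 = (2176359 + 1/126733615) - 2417316 = 275817843607786/126733615 - 2417316 = -30537351669554/126733615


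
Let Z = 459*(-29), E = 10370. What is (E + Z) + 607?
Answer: -2334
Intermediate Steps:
Z = -13311
(E + Z) + 607 = (10370 - 13311) + 607 = -2941 + 607 = -2334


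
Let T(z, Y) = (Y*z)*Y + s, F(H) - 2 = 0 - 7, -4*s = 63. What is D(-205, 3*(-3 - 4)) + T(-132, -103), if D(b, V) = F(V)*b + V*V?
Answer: -5595751/4 ≈ -1.3989e+6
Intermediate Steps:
s = -63/4 (s = -1/4*63 = -63/4 ≈ -15.750)
F(H) = -5 (F(H) = 2 + (0 - 7) = 2 - 7 = -5)
D(b, V) = V**2 - 5*b (D(b, V) = -5*b + V*V = -5*b + V**2 = V**2 - 5*b)
T(z, Y) = -63/4 + z*Y**2 (T(z, Y) = (Y*z)*Y - 63/4 = z*Y**2 - 63/4 = -63/4 + z*Y**2)
D(-205, 3*(-3 - 4)) + T(-132, -103) = ((3*(-3 - 4))**2 - 5*(-205)) + (-63/4 - 132*(-103)**2) = ((3*(-7))**2 + 1025) + (-63/4 - 132*10609) = ((-21)**2 + 1025) + (-63/4 - 1400388) = (441 + 1025) - 5601615/4 = 1466 - 5601615/4 = -5595751/4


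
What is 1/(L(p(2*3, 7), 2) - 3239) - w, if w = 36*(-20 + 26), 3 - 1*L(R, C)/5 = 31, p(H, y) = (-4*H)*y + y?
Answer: -729865/3379 ≈ -216.00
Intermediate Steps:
p(H, y) = y - 4*H*y (p(H, y) = -4*H*y + y = y - 4*H*y)
L(R, C) = -140 (L(R, C) = 15 - 5*31 = 15 - 155 = -140)
w = 216 (w = 36*6 = 216)
1/(L(p(2*3, 7), 2) - 3239) - w = 1/(-140 - 3239) - 1*216 = 1/(-3379) - 216 = -1/3379 - 216 = -729865/3379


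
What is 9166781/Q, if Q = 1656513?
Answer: 9166781/1656513 ≈ 5.5338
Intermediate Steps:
9166781/Q = 9166781/1656513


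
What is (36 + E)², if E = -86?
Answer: 2500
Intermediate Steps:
(36 + E)² = (36 - 86)² = (-50)² = 2500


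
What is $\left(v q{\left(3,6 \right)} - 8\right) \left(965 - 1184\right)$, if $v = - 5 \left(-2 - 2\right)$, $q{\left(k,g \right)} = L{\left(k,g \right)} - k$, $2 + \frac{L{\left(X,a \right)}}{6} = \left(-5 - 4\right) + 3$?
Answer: $225132$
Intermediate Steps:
$L{\left(X,a \right)} = -48$ ($L{\left(X,a \right)} = -12 + 6 \left(\left(-5 - 4\right) + 3\right) = -12 + 6 \left(-9 + 3\right) = -12 + 6 \left(-6\right) = -12 - 36 = -48$)
$q{\left(k,g \right)} = -48 - k$
$v = 20$ ($v = \left(-5\right) \left(-4\right) = 20$)
$\left(v q{\left(3,6 \right)} - 8\right) \left(965 - 1184\right) = \left(20 \left(-48 - 3\right) - 8\right) \left(965 - 1184\right) = \left(20 \left(-48 - 3\right) - 8\right) \left(-219\right) = \left(20 \left(-51\right) - 8\right) \left(-219\right) = \left(-1020 - 8\right) \left(-219\right) = \left(-1028\right) \left(-219\right) = 225132$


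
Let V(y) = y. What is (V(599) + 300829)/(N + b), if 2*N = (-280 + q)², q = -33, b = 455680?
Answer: 200952/336443 ≈ 0.59728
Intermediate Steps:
N = 97969/2 (N = (-280 - 33)²/2 = (½)*(-313)² = (½)*97969 = 97969/2 ≈ 48985.)
(V(599) + 300829)/(N + b) = (599 + 300829)/(97969/2 + 455680) = 301428/(1009329/2) = 301428*(2/1009329) = 200952/336443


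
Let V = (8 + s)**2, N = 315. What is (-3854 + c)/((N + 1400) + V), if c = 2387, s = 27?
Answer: -489/980 ≈ -0.49898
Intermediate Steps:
V = 1225 (V = (8 + 27)**2 = 35**2 = 1225)
(-3854 + c)/((N + 1400) + V) = (-3854 + 2387)/((315 + 1400) + 1225) = -1467/(1715 + 1225) = -1467/2940 = -1467*1/2940 = -489/980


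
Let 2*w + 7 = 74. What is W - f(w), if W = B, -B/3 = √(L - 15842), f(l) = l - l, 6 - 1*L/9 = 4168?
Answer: -30*I*√533 ≈ -692.6*I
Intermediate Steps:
L = -37458 (L = 54 - 9*4168 = 54 - 37512 = -37458)
w = 67/2 (w = -7/2 + (½)*74 = -7/2 + 37 = 67/2 ≈ 33.500)
f(l) = 0
B = -30*I*√533 (B = -3*√(-37458 - 15842) = -30*I*√533 ≈ -692.6*I)
W = -30*I*√533 ≈ -692.6*I
W - f(w) = -30*I*√533 - 1*0 = -30*I*√533 + 0 = -30*I*√533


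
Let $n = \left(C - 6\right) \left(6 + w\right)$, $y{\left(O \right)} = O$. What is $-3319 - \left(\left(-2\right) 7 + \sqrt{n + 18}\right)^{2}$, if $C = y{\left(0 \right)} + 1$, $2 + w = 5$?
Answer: $-3488 + 84 i \sqrt{3} \approx -3488.0 + 145.49 i$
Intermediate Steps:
$w = 3$ ($w = -2 + 5 = 3$)
$C = 1$ ($C = 0 + 1 = 1$)
$n = -45$ ($n = \left(1 - 6\right) \left(6 + 3\right) = \left(-5\right) 9 = -45$)
$-3319 - \left(\left(-2\right) 7 + \sqrt{n + 18}\right)^{2} = -3319 - \left(\left(-2\right) 7 + \sqrt{-45 + 18}\right)^{2} = -3319 - \left(-14 + \sqrt{-27}\right)^{2} = -3319 - \left(-14 + 3 i \sqrt{3}\right)^{2}$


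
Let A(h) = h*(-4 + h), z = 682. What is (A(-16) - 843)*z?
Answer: -356686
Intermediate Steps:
(A(-16) - 843)*z = (-16*(-4 - 16) - 843)*682 = (-16*(-20) - 843)*682 = (320 - 843)*682 = -523*682 = -356686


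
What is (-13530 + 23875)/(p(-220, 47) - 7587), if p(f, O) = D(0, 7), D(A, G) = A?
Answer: -10345/7587 ≈ -1.3635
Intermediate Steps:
p(f, O) = 0
(-13530 + 23875)/(p(-220, 47) - 7587) = (-13530 + 23875)/(0 - 7587) = 10345/(-7587) = 10345*(-1/7587) = -10345/7587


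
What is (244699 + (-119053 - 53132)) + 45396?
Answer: 117910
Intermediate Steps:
(244699 + (-119053 - 53132)) + 45396 = (244699 - 172185) + 45396 = 72514 + 45396 = 117910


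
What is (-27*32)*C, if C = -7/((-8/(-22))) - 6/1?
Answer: 21816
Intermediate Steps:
C = -101/4 (C = -7/((-8*(-1/22))) - 6*1 = -7/4/11 - 6 = -7*11/4 - 6 = -77/4 - 6 = -101/4 ≈ -25.250)
(-27*32)*C = -27*32*(-101/4) = -864*(-101/4) = 21816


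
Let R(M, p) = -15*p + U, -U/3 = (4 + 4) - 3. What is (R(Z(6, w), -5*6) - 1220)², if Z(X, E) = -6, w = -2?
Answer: 616225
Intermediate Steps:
U = -15 (U = -3*((4 + 4) - 3) = -3*(8 - 3) = -3*5 = -15)
R(M, p) = -15 - 15*p (R(M, p) = -15*p - 15 = -15 - 15*p)
(R(Z(6, w), -5*6) - 1220)² = ((-15 - (-75)*6) - 1220)² = ((-15 - 15*(-30)) - 1220)² = ((-15 + 450) - 1220)² = (435 - 1220)² = (-785)² = 616225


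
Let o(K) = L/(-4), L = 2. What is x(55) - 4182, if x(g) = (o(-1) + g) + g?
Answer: -8145/2 ≈ -4072.5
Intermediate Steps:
o(K) = -½ (o(K) = 2/(-4) = 2*(-¼) = -½)
x(g) = -½ + 2*g (x(g) = (-½ + g) + g = -½ + 2*g)
x(55) - 4182 = (-½ + 2*55) - 4182 = (-½ + 110) - 4182 = 219/2 - 4182 = -8145/2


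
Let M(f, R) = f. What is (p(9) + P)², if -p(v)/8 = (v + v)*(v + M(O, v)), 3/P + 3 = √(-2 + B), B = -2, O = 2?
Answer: 424401165/169 + 247212*I/169 ≈ 2.5112e+6 + 1462.8*I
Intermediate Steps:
P = 3*(-3 - 2*I)/13 (P = 3/(-3 + √(-2 - 2)) = 3/(-3 + √(-4)) = 3/(-3 + 2*I) = 3*((-3 - 2*I)/13) = 3*(-3 - 2*I)/13 ≈ -0.69231 - 0.46154*I)
p(v) = -16*v*(2 + v) (p(v) = -8*(v + v)*(v + 2) = -8*2*v*(2 + v) = -16*v*(2 + v))
(p(9) + P)² = (-16*9*(2 + 9) + (-9/13 - 6*I/13))² = (-16*9*11 + (-9/13 - 6*I/13))² = (-1584 + (-9/13 - 6*I/13))² = (-20601/13 - 6*I/13)²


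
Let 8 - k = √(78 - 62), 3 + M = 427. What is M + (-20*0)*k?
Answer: 424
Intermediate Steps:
M = 424 (M = -3 + 427 = 424)
k = 4 (k = 8 - √(78 - 62) = 8 - √16 = 8 - 1*4 = 8 - 4 = 4)
M + (-20*0)*k = 424 - 20*0*4 = 424 + 0*4 = 424 + 0 = 424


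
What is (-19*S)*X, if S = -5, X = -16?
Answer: -1520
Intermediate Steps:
(-19*S)*X = -19*(-5)*(-16) = 95*(-16) = -1520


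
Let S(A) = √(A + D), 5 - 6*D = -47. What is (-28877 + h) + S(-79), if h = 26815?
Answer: -2062 + I*√633/3 ≈ -2062.0 + 8.3865*I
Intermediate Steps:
D = 26/3 (D = ⅚ - ⅙*(-47) = ⅚ + 47/6 = 26/3 ≈ 8.6667)
S(A) = √(26/3 + A) (S(A) = √(A + 26/3) = √(26/3 + A))
(-28877 + h) + S(-79) = (-28877 + 26815) + √(78 + 9*(-79))/3 = -2062 + √(78 - 711)/3 = -2062 + √(-633)/3 = -2062 + (I*√633)/3 = -2062 + I*√633/3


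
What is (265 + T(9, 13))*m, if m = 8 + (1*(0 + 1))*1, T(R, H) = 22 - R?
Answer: 2502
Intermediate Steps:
m = 9 (m = 8 + (1*1)*1 = 8 + 1*1 = 8 + 1 = 9)
(265 + T(9, 13))*m = (265 + (22 - 1*9))*9 = (265 + (22 - 9))*9 = (265 + 13)*9 = 278*9 = 2502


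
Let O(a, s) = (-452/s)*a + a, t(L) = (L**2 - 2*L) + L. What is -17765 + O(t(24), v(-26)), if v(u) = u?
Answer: -99017/13 ≈ -7616.7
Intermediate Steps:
t(L) = L**2 - L
O(a, s) = a - 452*a/s (O(a, s) = -452*a/s + a = a - 452*a/s)
-17765 + O(t(24), v(-26)) = -17765 + (24*(-1 + 24))*(-452 - 26)/(-26) = -17765 + (24*23)*(-1/26)*(-478) = -17765 + 552*(-1/26)*(-478) = -17765 + 131928/13 = -99017/13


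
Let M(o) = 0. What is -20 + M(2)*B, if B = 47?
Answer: -20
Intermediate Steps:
-20 + M(2)*B = -20 + 0*47 = -20 + 0 = -20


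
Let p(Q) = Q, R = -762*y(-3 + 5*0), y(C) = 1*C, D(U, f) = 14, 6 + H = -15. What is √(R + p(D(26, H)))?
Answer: 10*√23 ≈ 47.958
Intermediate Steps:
H = -21 (H = -6 - 15 = -21)
y(C) = C
R = 2286 (R = -762*(-3 + 5*0) = -762*(-3 + 0) = -762*(-3) = 2286)
√(R + p(D(26, H))) = √(2286 + 14) = √2300 = 10*√23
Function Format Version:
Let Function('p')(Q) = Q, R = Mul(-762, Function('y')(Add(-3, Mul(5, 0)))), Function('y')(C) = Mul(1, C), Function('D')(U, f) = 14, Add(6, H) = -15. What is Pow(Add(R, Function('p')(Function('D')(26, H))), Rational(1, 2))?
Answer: Mul(10, Pow(23, Rational(1, 2))) ≈ 47.958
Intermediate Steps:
H = -21 (H = Add(-6, -15) = -21)
Function('y')(C) = C
R = 2286 (R = Mul(-762, Add(-3, Mul(5, 0))) = Mul(-762, Add(-3, 0)) = Mul(-762, -3) = 2286)
Pow(Add(R, Function('p')(Function('D')(26, H))), Rational(1, 2)) = Pow(Add(2286, 14), Rational(1, 2)) = Pow(2300, Rational(1, 2)) = Mul(10, Pow(23, Rational(1, 2)))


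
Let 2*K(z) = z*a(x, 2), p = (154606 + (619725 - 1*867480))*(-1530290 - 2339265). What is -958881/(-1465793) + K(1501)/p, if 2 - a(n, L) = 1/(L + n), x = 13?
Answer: 1481245866510244621/2264305799206629150 ≈ 0.65417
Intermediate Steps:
a(n, L) = 2 - 1/(L + n)
p = 360445178695 (p = (154606 + (619725 - 867480))*(-3869555) = (154606 - 247755)*(-3869555) = -93149*(-3869555) = 360445178695)
K(z) = 29*z/30 (K(z) = (z*((-1 + 2*2 + 2*13)/(2 + 13)))/2 = (z*((-1 + 4 + 26)/15))/2 = (z*((1/15)*29))/2 = (z*(29/15))/2 = (29*z/15)/2 = 29*z/30)
-958881/(-1465793) + K(1501)/p = -958881/(-1465793) + ((29/30)*1501)/360445178695 = -958881*(-1/1465793) + (43529/30)*(1/360445178695) = 136983/209399 + 43529/10813355360850 = 1481245866510244621/2264305799206629150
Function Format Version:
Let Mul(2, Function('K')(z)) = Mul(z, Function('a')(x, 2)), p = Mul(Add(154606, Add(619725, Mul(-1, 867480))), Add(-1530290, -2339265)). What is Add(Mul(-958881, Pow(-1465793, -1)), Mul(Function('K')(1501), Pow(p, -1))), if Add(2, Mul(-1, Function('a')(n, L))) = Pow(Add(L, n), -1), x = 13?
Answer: Rational(1481245866510244621, 2264305799206629150) ≈ 0.65417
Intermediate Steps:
Function('a')(n, L) = Add(2, Mul(-1, Pow(Add(L, n), -1)))
p = 360445178695 (p = Mul(Add(154606, Add(619725, -867480)), -3869555) = Mul(Add(154606, -247755), -3869555) = Mul(-93149, -3869555) = 360445178695)
Function('K')(z) = Mul(Rational(29, 30), z) (Function('K')(z) = Mul(Rational(1, 2), Mul(z, Mul(Pow(Add(2, 13), -1), Add(-1, Mul(2, 2), Mul(2, 13))))) = Mul(Rational(1, 2), Mul(z, Mul(Pow(15, -1), Add(-1, 4, 26)))) = Mul(Rational(1, 2), Mul(z, Mul(Rational(1, 15), 29))) = Mul(Rational(1, 2), Mul(z, Rational(29, 15))) = Mul(Rational(1, 2), Mul(Rational(29, 15), z)) = Mul(Rational(29, 30), z))
Add(Mul(-958881, Pow(-1465793, -1)), Mul(Function('K')(1501), Pow(p, -1))) = Add(Mul(-958881, Pow(-1465793, -1)), Mul(Mul(Rational(29, 30), 1501), Pow(360445178695, -1))) = Add(Mul(-958881, Rational(-1, 1465793)), Mul(Rational(43529, 30), Rational(1, 360445178695))) = Add(Rational(136983, 209399), Rational(43529, 10813355360850)) = Rational(1481245866510244621, 2264305799206629150)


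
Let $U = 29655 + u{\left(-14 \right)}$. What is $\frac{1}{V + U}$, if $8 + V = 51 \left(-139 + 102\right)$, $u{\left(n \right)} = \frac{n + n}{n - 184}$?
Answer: $\frac{99}{2748254} \approx 3.6023 \cdot 10^{-5}$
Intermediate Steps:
$u{\left(n \right)} = \frac{2 n}{-184 + n}$
$V = -1895$ ($V = -8 + 51 \left(-139 + 102\right) = -8 + 51 \left(-37\right) = -8 - 1887 = -1895$)
$U = \frac{2935859}{99}$ ($U = 29655 + 2 \left(-14\right) \frac{1}{-184 - 14} = 29655 + 2 \left(-14\right) \frac{1}{-198} = 29655 + 2 \left(-14\right) \left(- \frac{1}{198}\right) = 29655 + \frac{14}{99} = \frac{2935859}{99} \approx 29655.0$)
$\frac{1}{V + U} = \frac{1}{-1895 + \frac{2935859}{99}} = \frac{1}{\frac{2748254}{99}} = \frac{99}{2748254}$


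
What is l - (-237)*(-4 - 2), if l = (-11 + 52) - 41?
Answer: -1422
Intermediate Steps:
l = 0 (l = 41 - 41 = 0)
l - (-237)*(-4 - 2) = 0 - (-237)*(-4 - 2) = 0 - (-237)*(-6) = 0 - 79*18 = 0 - 1422 = -1422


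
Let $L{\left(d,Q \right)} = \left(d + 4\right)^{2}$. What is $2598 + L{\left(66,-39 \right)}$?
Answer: $7498$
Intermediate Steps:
$L{\left(d,Q \right)} = \left(4 + d\right)^{2}$
$2598 + L{\left(66,-39 \right)} = 2598 + \left(4 + 66\right)^{2} = 2598 + 70^{2} = 2598 + 4900 = 7498$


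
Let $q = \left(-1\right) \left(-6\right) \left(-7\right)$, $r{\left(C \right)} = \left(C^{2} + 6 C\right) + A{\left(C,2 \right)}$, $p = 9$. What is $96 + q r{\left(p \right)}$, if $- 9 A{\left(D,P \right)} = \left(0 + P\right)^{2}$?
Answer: $- \frac{16666}{3} \approx -5555.3$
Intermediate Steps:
$A{\left(D,P \right)} = - \frac{P^{2}}{9}$ ($A{\left(D,P \right)} = - \frac{\left(0 + P\right)^{2}}{9} = - \frac{P^{2}}{9}$)
$r{\left(C \right)} = - \frac{4}{9} + C^{2} + 6 C$ ($r{\left(C \right)} = \left(C^{2} + 6 C\right) - \frac{2^{2}}{9} = \left(C^{2} + 6 C\right) - \frac{4}{9} = - \frac{4}{9} + C^{2} + 6 C$)
$q = -42$ ($q = 6 \left(-7\right) = -42$)
$96 + q r{\left(p \right)} = 96 - 42 \left(- \frac{4}{9} + 9^{2} + 6 \cdot 9\right) = 96 - 42 \left(- \frac{4}{9} + 81 + 54\right) = 96 - \frac{16954}{3} = - \frac{16666}{3}$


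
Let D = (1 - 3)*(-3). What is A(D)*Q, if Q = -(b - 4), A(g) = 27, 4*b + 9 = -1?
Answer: 351/2 ≈ 175.50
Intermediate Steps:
D = 6 (D = -2*(-3) = 6)
b = -5/2 (b = -9/4 + (1/4)*(-1) = -9/4 - 1/4 = -5/2 ≈ -2.5000)
Q = 13/2 (Q = -(-5/2 - 4) = -1*(-13/2) = 13/2 ≈ 6.5000)
A(D)*Q = 27*(13/2) = 351/2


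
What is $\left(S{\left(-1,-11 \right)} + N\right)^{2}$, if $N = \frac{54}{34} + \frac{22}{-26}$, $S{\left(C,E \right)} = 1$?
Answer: $\frac{148225}{48841} \approx 3.0348$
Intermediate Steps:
$N = \frac{164}{221}$ ($N = 54 \cdot \frac{1}{34} + 22 \left(- \frac{1}{26}\right) = \frac{27}{17} - \frac{11}{13} = \frac{164}{221} \approx 0.74208$)
$\left(S{\left(-1,-11 \right)} + N\right)^{2} = \left(1 + \frac{164}{221}\right)^{2} = \left(\frac{385}{221}\right)^{2} = \frac{148225}{48841}$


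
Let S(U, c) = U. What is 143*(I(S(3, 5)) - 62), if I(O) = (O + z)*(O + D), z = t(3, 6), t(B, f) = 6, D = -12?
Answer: -20449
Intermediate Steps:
z = 6
I(O) = (-12 + O)*(6 + O) (I(O) = (O + 6)*(O - 12) = (6 + O)*(-12 + O) = (-12 + O)*(6 + O))
143*(I(S(3, 5)) - 62) = 143*((-72 + 3**2 - 6*3) - 62) = 143*((-72 + 9 - 18) - 62) = 143*(-81 - 62) = 143*(-143) = -20449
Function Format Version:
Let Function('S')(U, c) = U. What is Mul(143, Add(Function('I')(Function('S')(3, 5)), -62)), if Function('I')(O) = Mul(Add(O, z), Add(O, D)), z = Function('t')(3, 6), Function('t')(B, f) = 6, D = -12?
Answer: -20449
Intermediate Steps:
z = 6
Function('I')(O) = Mul(Add(-12, O), Add(6, O)) (Function('I')(O) = Mul(Add(O, 6), Add(O, -12)) = Mul(Add(6, O), Add(-12, O)) = Mul(Add(-12, O), Add(6, O)))
Mul(143, Add(Function('I')(Function('S')(3, 5)), -62)) = Mul(143, Add(Add(-72, Pow(3, 2), Mul(-6, 3)), -62)) = Mul(143, Add(Add(-72, 9, -18), -62)) = Mul(143, Add(-81, -62)) = Mul(143, -143) = -20449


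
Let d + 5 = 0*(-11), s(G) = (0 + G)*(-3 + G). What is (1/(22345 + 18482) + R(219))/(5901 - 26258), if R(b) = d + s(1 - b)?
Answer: -1966759072/831115239 ≈ -2.3664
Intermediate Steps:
s(G) = G*(-3 + G)
d = -5 (d = -5 + 0*(-11) = -5 + 0 = -5)
R(b) = -5 + (1 - b)*(-2 - b) (R(b) = -5 + (1 - b)*(-3 + (1 - b)) = -5 + (1 - b)*(-2 - b))
(1/(22345 + 18482) + R(219))/(5901 - 26258) = (1/(22345 + 18482) + (-7 + 219 + 219**2))/(5901 - 26258) = (1/40827 + (-7 + 219 + 47961))/(-20357) = (1/40827 + 48173)*(-1/20357) = (1966759072/40827)*(-1/20357) = -1966759072/831115239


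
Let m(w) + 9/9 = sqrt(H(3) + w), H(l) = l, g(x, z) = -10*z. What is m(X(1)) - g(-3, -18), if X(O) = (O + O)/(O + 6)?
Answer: -181 + sqrt(161)/7 ≈ -179.19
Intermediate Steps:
X(O) = 2*O/(6 + O) (X(O) = (2*O)/(6 + O) = 2*O/(6 + O))
m(w) = -1 + sqrt(3 + w)
m(X(1)) - g(-3, -18) = (-1 + sqrt(3 + 2*1/(6 + 1))) - (-10)*(-18) = (-1 + sqrt(3 + 2*1/7)) - 1*180 = (-1 + sqrt(3 + 2*1*(1/7))) - 180 = (-1 + sqrt(3 + 2/7)) - 180 = (-1 + sqrt(23/7)) - 180 = (-1 + sqrt(161)/7) - 180 = -181 + sqrt(161)/7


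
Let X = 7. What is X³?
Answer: 343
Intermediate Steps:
X³ = 7³ = 343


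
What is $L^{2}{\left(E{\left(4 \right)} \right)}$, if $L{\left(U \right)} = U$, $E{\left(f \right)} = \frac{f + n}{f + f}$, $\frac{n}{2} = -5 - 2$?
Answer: $\frac{25}{16} \approx 1.5625$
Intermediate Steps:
$n = -14$ ($n = 2 \left(-5 - 2\right) = 2 \left(-7\right) = -14$)
$E{\left(f \right)} = \frac{-14 + f}{2 f}$ ($E{\left(f \right)} = \frac{f - 14}{f + f} = \frac{-14 + f}{2 f}$)
$L^{2}{\left(E{\left(4 \right)} \right)} = \left(\frac{-14 + 4}{2 \cdot 4}\right)^{2} = \left(\frac{1}{2} \cdot \frac{1}{4} \left(-10\right)\right)^{2} = \left(- \frac{5}{4}\right)^{2} = \frac{25}{16}$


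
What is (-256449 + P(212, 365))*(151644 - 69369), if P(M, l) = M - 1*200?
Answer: -21098354175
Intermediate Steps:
P(M, l) = -200 + M (P(M, l) = M - 200 = -200 + M)
(-256449 + P(212, 365))*(151644 - 69369) = (-256449 + (-200 + 212))*(151644 - 69369) = (-256449 + 12)*82275 = -256437*82275 = -21098354175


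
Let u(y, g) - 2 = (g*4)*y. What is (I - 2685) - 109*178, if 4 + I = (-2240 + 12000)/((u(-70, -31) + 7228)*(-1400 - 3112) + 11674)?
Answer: -792782439073/35887123 ≈ -22091.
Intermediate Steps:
u(y, g) = 2 + 4*g*y (u(y, g) = 2 + (g*4)*y = 2 + (4*g)*y = 2 + 4*g*y)
I = -143553372/35887123 (I = -4 + (-2240 + 12000)/(((2 + 4*(-31)*(-70)) + 7228)*(-1400 - 3112) + 11674) = -4 + 9760/(((2 + 8680) + 7228)*(-4512) + 11674) = -4 + 9760/((8682 + 7228)*(-4512) + 11674) = -4 + 9760/(15910*(-4512) + 11674) = -4 + 9760/(-71785920 + 11674) = -4 + 9760/(-71774246) = -4 + 9760*(-1/71774246) = -4 - 4880/35887123 = -143553372/35887123 ≈ -4.0001)
(I - 2685) - 109*178 = (-143553372/35887123 - 2685) - 109*178 = -96500478627/35887123 - 19402 = -792782439073/35887123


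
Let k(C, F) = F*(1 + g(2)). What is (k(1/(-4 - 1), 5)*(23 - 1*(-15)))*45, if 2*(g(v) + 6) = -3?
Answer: -55575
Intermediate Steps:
g(v) = -15/2 (g(v) = -6 + (½)*(-3) = -6 - 3/2 = -15/2)
k(C, F) = -13*F/2 (k(C, F) = F*(1 - 15/2) = F*(-13/2) = -13*F/2)
(k(1/(-4 - 1), 5)*(23 - 1*(-15)))*45 = ((-13/2*5)*(23 - 1*(-15)))*45 = -65*(23 + 15)/2*45 = -65/2*38*45 = -1235*45 = -55575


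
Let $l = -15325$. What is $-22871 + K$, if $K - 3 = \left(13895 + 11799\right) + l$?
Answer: $-12499$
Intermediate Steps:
$K = 10372$ ($K = 3 + \left(\left(13895 + 11799\right) - 15325\right) = 3 + \left(25694 - 15325\right) = 3 + 10369 = 10372$)
$-22871 + K = -22871 + 10372 = -12499$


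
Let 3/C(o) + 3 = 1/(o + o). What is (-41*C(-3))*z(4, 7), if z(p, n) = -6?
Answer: -4428/19 ≈ -233.05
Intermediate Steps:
C(o) = 3/(-3 + 1/(2*o)) (C(o) = 3/(-3 + 1/(o + o)) = 3/(-3 + 1/(2*o)))
(-41*C(-3))*z(4, 7) = -(-246)*(-3)/(-1 + 6*(-3))*(-6) = -(-246)*(-3)/(-1 - 18)*(-6) = -(-246)*(-3)/(-19)*(-6) = -(-246)*(-3)*(-1)/19*(-6) = -41*(-18/19)*(-6) = (738/19)*(-6) = -4428/19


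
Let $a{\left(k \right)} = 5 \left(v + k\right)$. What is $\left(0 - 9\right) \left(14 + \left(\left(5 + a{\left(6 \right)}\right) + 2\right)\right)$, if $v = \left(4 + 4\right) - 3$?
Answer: $-684$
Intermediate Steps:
$v = 5$ ($v = 8 - 3 = 5$)
$a{\left(k \right)} = 25 + 5 k$ ($a{\left(k \right)} = 5 \left(5 + k\right) = 25 + 5 k$)
$\left(0 - 9\right) \left(14 + \left(\left(5 + a{\left(6 \right)}\right) + 2\right)\right) = \left(0 - 9\right) \left(14 + \left(\left(5 + \left(25 + 5 \cdot 6\right)\right) + 2\right)\right) = \left(0 - 9\right) \left(14 + \left(\left(5 + \left(25 + 30\right)\right) + 2\right)\right) = - 9 \left(14 + \left(\left(5 + 55\right) + 2\right)\right) = - 9 \left(14 + \left(60 + 2\right)\right) = - 9 \left(14 + 62\right) = \left(-9\right) 76 = -684$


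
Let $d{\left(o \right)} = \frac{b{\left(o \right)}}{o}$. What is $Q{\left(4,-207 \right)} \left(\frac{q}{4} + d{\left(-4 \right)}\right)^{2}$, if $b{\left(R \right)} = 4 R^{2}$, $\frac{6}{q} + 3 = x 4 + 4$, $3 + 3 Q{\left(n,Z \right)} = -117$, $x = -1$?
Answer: $-10890$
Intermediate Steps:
$Q{\left(n,Z \right)} = -40$ ($Q{\left(n,Z \right)} = -1 + \frac{1}{3} \left(-117\right) = -1 - 39 = -40$)
$q = -2$ ($q = \frac{6}{-3 + \left(\left(-1\right) 4 + 4\right)} = \frac{6}{-3 + \left(-4 + 4\right)} = \frac{6}{-3 + 0} = \frac{6}{-3} = 6 \left(- \frac{1}{3}\right) = -2$)
$d{\left(o \right)} = 4 o$ ($d{\left(o \right)} = \frac{4 o^{2}}{o} = 4 o$)
$Q{\left(4,-207 \right)} \left(\frac{q}{4} + d{\left(-4 \right)}\right)^{2} = - 40 \left(- \frac{2}{4} + 4 \left(-4\right)\right)^{2} = - 40 \left(\left(-2\right) \frac{1}{4} - 16\right)^{2} = - 40 \left(- \frac{1}{2} - 16\right)^{2} = - 40 \left(- \frac{33}{2}\right)^{2} = \left(-40\right) \frac{1089}{4} = -10890$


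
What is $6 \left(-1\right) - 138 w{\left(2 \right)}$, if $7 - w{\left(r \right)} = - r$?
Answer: $-1248$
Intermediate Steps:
$w{\left(r \right)} = 7 + r$ ($w{\left(r \right)} = 7 - - r = 7 + r$)
$6 \left(-1\right) - 138 w{\left(2 \right)} = 6 \left(-1\right) - 138 \left(7 + 2\right) = -6 - 1242 = -1248$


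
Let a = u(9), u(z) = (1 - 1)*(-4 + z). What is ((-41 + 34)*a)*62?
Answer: 0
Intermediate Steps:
u(z) = 0 (u(z) = 0*(-4 + z) = 0)
a = 0
((-41 + 34)*a)*62 = ((-41 + 34)*0)*62 = -7*0*62 = 0*62 = 0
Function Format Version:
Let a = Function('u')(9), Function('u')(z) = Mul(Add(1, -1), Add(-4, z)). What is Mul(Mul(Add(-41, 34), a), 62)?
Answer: 0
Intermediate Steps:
Function('u')(z) = 0 (Function('u')(z) = Mul(0, Add(-4, z)) = 0)
a = 0
Mul(Mul(Add(-41, 34), a), 62) = Mul(Mul(Add(-41, 34), 0), 62) = Mul(Mul(-7, 0), 62) = Mul(0, 62) = 0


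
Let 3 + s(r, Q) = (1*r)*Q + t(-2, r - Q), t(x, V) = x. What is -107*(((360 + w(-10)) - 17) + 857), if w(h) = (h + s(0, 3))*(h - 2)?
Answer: -147660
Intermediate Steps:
s(r, Q) = -5 + Q*r (s(r, Q) = -3 + ((1*r)*Q - 2) = -3 + (r*Q - 2) = -3 + (Q*r - 2) = -3 + (-2 + Q*r) = -5 + Q*r)
w(h) = (-5 + h)*(-2 + h) (w(h) = (h + (-5 + 3*0))*(h - 2) = (h + (-5 + 0))*(-2 + h) = (h - 5)*(-2 + h) = (-5 + h)*(-2 + h))
-107*(((360 + w(-10)) - 17) + 857) = -107*(((360 + (10 + (-10)**2 - 7*(-10))) - 17) + 857) = -107*(((360 + (10 + 100 + 70)) - 17) + 857) = -107*(((360 + 180) - 17) + 857) = -107*((540 - 17) + 857) = -107*(523 + 857) = -107*1380 = -147660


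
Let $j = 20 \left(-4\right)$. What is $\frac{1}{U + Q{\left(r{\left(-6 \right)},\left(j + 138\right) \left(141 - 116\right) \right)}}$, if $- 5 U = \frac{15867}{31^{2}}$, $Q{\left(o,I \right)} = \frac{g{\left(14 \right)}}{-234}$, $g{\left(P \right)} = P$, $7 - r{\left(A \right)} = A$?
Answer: $- \frac{562185}{1890074} \approx -0.29744$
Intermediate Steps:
$r{\left(A \right)} = 7 - A$
$j = -80$
$Q{\left(o,I \right)} = - \frac{7}{117}$ ($Q{\left(o,I \right)} = \frac{14}{-234} = 14 \left(- \frac{1}{234}\right) = - \frac{7}{117}$)
$U = - \frac{15867}{4805}$ ($U = - \frac{15867 \frac{1}{31^{2}}}{5} = - \frac{15867 \cdot \frac{1}{961}}{5} = \left(- \frac{1}{5}\right) \frac{15867}{961} = - \frac{15867}{4805} \approx -3.3022$)
$\frac{1}{U + Q{\left(r{\left(-6 \right)},\left(j + 138\right) \left(141 - 116\right) \right)}} = \frac{1}{- \frac{15867}{4805} - \frac{7}{117}} = \frac{1}{- \frac{1890074}{562185}} = - \frac{562185}{1890074}$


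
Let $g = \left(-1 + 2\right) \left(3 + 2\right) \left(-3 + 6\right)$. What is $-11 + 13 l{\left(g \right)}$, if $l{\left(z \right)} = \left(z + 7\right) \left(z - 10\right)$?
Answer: $1419$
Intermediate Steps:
$g = 15$ ($g = 1 \cdot 5 \cdot 3 = 1 \cdot 15 = 15$)
$l{\left(z \right)} = \left(-10 + z\right) \left(7 + z\right)$ ($l{\left(z \right)} = \left(7 + z\right) \left(-10 + z\right) = \left(-10 + z\right) \left(7 + z\right)$)
$-11 + 13 l{\left(g \right)} = -11 + 13 \left(-70 + 15^{2} - 45\right) = -11 + 13 \left(-70 + 225 - 45\right) = -11 + 13 \cdot 110 = -11 + 1430 = 1419$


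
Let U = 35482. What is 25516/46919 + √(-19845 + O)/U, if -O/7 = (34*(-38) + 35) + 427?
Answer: 25516/46919 + I*√14035/35482 ≈ 0.54383 + 0.0033389*I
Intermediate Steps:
O = 5810 (O = -7*((34*(-38) + 35) + 427) = -7*((-1292 + 35) + 427) = -7*(-1257 + 427) = -7*(-830) = 5810)
25516/46919 + √(-19845 + O)/U = 25516/46919 + √(-19845 + 5810)/35482 = 25516*(1/46919) + √(-14035)*(1/35482) = 25516/46919 + (I*√14035)*(1/35482) = 25516/46919 + I*√14035/35482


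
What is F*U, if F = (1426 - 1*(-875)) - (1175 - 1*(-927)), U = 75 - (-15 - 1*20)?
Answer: 21890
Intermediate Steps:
U = 110 (U = 75 - (-15 - 20) = 75 - 1*(-35) = 75 + 35 = 110)
F = 199 (F = (1426 + 875) - (1175 + 927) = 2301 - 1*2102 = 2301 - 2102 = 199)
F*U = 199*110 = 21890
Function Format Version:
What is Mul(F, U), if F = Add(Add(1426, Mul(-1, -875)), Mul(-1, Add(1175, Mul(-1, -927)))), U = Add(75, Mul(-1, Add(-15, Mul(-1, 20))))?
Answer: 21890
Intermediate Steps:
U = 110 (U = Add(75, Mul(-1, Add(-15, -20))) = Add(75, Mul(-1, -35)) = Add(75, 35) = 110)
F = 199 (F = Add(Add(1426, 875), Mul(-1, Add(1175, 927))) = Add(2301, Mul(-1, 2102)) = Add(2301, -2102) = 199)
Mul(F, U) = Mul(199, 110) = 21890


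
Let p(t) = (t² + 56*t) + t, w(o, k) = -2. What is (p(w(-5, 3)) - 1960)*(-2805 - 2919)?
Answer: 11848680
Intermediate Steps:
p(t) = t² + 57*t
(p(w(-5, 3)) - 1960)*(-2805 - 2919) = (-2*(57 - 2) - 1960)*(-2805 - 2919) = (-2*55 - 1960)*(-5724) = (-110 - 1960)*(-5724) = -2070*(-5724) = 11848680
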